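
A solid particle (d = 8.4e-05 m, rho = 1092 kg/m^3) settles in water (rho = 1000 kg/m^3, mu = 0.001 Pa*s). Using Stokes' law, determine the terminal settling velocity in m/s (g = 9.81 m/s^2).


Density difference: rho_p - rho_f = 1092 - 1000 = 92 kg/m^3
d^2 = (8.4e-05)^2 = 7.056e-09 m^2
Numerator = (rho_p - rho_f) * g * d^2 = 92 * 9.81 * 7.056e-09 = 6.3681811e-06
Denominator = 18 * mu = 18 * 0.001 = 0.018
v_s = 6.3681811e-06 / 0.018 = 3.53788e-04 m/s
Check: Re = rho_f * v_s * d / mu = 1000 * 3.53788e-04 * 8.4e-05 / 0.001 = 0.0297 < 1, so Stokes' law applies.

3.53788e-04 m/s


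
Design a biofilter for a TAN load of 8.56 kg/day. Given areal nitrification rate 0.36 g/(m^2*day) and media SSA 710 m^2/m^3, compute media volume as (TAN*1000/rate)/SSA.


A = 8.56*1000 / 0.36 = 23777.778 m^2
V = 23777.778 / 710 = 33.4898

33.4898 m^3


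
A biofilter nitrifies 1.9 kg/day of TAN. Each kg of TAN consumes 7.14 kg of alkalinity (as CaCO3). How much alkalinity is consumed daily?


Alkalinity factor: 7.14 kg CaCO3 consumed per kg TAN nitrified
alk = 1.9 kg TAN * 7.14 = 13.566 kg CaCO3/day

13.566 kg CaCO3/day


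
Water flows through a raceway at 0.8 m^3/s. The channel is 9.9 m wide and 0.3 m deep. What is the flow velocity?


Cross-sectional area = W * d = 9.9 * 0.3 = 2.97 m^2
Velocity = Q / A = 0.8 / 2.97 = 0.26936 m/s

0.26936 m/s


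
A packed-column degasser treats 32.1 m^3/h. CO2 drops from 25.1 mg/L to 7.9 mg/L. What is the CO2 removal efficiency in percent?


CO2_out / CO2_in = 7.9 / 25.1 = 0.31474104
Fraction remaining = 0.31474104
efficiency = (1 - 0.31474104) * 100 = 68.5259 %

68.5259 %


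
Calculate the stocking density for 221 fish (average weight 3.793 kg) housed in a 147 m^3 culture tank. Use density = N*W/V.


Total biomass = 221 fish * 3.793 kg = 838.253 kg
Density = total biomass / volume = 838.253 / 147 = 5.7024 kg/m^3

5.7024 kg/m^3


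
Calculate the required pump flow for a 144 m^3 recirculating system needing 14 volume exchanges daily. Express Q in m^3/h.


Daily recirculation volume = 144 m^3 * 14 = 2016 m^3/day
Flow rate Q = daily volume / 24 h = 2016 / 24 = 84 m^3/h

84 m^3/h


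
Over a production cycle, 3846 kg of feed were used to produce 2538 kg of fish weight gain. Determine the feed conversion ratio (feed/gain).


FCR = feed consumed / weight gained
FCR = 3846 kg / 2538 kg = 1.51537

1.51537


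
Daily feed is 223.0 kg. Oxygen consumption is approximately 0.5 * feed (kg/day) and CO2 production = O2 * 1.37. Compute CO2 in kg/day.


O2 = 223.0 * 0.5 = 111.5
CO2 = 111.5 * 1.37 = 152.755

152.755 kg/day


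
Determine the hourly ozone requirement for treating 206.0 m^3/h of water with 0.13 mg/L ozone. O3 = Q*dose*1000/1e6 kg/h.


O3 demand (mg/h) = Q * dose * 1000 = 206.0 * 0.13 * 1000 = 26780 mg/h
Convert mg to kg: 26780 / 1e6 = 0.02678 kg/h

0.02678 kg/h


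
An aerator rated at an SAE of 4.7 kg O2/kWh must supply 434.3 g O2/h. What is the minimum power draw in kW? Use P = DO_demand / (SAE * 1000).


SAE in g O2/kWh = 4.7 * 1000 = 4700 g/kWh
P = DO_demand / SAE_g = 434.3 / 4700 = 0.0924043 kW

0.0924043 kW


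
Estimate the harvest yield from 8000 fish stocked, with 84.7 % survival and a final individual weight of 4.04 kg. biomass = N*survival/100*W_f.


Survivors = 8000 * 84.7/100 = 6776 fish
Harvest biomass = survivors * W_f = 6776 * 4.04 = 27375.04 kg

27375.04 kg


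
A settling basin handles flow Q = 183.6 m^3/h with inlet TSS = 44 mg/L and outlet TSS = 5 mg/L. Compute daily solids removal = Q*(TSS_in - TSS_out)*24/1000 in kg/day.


Concentration drop: TSS_in - TSS_out = 44 - 5 = 39 mg/L
Hourly solids removed = Q * dTSS = 183.6 m^3/h * 39 mg/L = 7160.4 g/h  (m^3/h * mg/L = g/h)
Daily solids removed = 7160.4 * 24 = 171849.6 g/day
Convert g to kg: 171849.6 / 1000 = 171.8496 kg/day

171.8496 kg/day


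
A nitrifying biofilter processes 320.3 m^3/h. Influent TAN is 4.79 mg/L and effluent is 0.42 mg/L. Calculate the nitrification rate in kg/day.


Concentration drop: TAN_in - TAN_out = 4.79 - 0.42 = 4.37 mg/L
Hourly TAN removed = Q * dTAN = 320.3 m^3/h * 4.37 mg/L = 1399.711 g/h  (m^3/h * mg/L = g/h)
Daily TAN removed = 1399.711 * 24 = 33593.064 g/day
Convert to kg/day: 33593.064 / 1000 = 33.593064 kg/day

33.593064 kg/day


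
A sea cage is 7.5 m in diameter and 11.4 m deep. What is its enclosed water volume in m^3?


r = d/2 = 7.5/2 = 3.75 m
Base area = pi*r^2 = pi*3.75^2 = 44.178647 m^2
Volume = 44.178647 * 11.4 = 503.637 m^3

503.637 m^3


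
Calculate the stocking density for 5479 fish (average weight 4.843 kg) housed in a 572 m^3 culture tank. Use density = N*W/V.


Total biomass = 5479 fish * 4.843 kg = 26534.797 kg
Density = total biomass / volume = 26534.797 / 572 = 46.3895 kg/m^3

46.3895 kg/m^3


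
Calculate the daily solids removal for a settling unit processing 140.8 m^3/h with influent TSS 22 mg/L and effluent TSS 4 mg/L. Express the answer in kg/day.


Concentration drop: TSS_in - TSS_out = 22 - 4 = 18 mg/L
Hourly solids removed = Q * dTSS = 140.8 m^3/h * 18 mg/L = 2534.4 g/h  (m^3/h * mg/L = g/h)
Daily solids removed = 2534.4 * 24 = 60825.6 g/day
Convert g to kg: 60825.6 / 1000 = 60.8256 kg/day

60.8256 kg/day


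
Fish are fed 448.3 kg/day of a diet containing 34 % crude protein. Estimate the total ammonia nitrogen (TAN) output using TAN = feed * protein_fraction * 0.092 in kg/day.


Protein in feed = 448.3 * 34/100 = 152.422 kg/day
TAN = protein * 0.092 = 152.422 * 0.092 = 14.022824 kg/day

14.022824 kg/day


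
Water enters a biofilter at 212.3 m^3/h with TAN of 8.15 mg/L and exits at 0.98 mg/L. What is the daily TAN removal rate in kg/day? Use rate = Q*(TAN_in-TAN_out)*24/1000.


Concentration drop: TAN_in - TAN_out = 8.15 - 0.98 = 7.17 mg/L
Hourly TAN removed = Q * dTAN = 212.3 m^3/h * 7.17 mg/L = 1522.191 g/h  (m^3/h * mg/L = g/h)
Daily TAN removed = 1522.191 * 24 = 36532.584 g/day
Convert to kg/day: 36532.584 / 1000 = 36.532584 kg/day

36.532584 kg/day


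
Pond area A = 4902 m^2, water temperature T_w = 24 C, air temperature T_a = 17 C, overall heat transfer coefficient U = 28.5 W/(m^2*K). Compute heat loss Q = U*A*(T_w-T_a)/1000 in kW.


Temperature difference dT = 24 - 17 = 7 K
Heat loss (W) = U * A * dT = 28.5 * 4902 * 7 = 977949 W
Convert to kW: 977949 / 1000 = 977.949 kW

977.949 kW


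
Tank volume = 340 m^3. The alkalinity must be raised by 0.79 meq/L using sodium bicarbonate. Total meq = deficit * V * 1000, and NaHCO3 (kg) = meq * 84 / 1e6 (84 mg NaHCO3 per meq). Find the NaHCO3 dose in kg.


Tank volume in L = 340 m^3 * 1000 = 340000 L
Total meq required = 0.79 meq/L * 340000 L = 268600 meq
NaHCO3 mass = 268600 meq * 84 mg/meq / 1e6 = 22.5624 kg

22.5624 kg


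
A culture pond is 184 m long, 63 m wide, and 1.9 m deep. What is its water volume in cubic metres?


Base area = L * W = 184 * 63 = 11592 m^2
Volume = area * depth = 11592 * 1.9 = 22024.8 m^3

22024.8 m^3


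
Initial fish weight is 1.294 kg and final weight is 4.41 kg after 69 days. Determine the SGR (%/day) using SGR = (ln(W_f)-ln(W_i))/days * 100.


ln(W_f) = ln(4.41) = 1.4838747
ln(W_i) = ln(1.294) = 0.2577382
ln(W_f) - ln(W_i) = 1.4838747 - 0.2577382 = 1.2261365
SGR = 1.2261365 / 69 * 100 = 1.77701 %/day

1.77701 %/day


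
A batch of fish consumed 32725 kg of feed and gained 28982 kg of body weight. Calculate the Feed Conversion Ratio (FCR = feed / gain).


FCR = feed consumed / weight gained
FCR = 32725 kg / 28982 kg = 1.12915

1.12915


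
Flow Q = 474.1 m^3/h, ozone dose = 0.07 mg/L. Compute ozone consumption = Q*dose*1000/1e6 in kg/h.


O3 demand (mg/h) = Q * dose * 1000 = 474.1 * 0.07 * 1000 = 33187 mg/h
Convert mg to kg: 33187 / 1e6 = 0.033187 kg/h

0.033187 kg/h


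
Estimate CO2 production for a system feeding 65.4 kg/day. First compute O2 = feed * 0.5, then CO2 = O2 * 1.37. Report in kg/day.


O2 = 65.4 * 0.5 = 32.7
CO2 = 32.7 * 1.37 = 44.799

44.799 kg/day


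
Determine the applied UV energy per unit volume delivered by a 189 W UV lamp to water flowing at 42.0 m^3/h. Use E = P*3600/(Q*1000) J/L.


Energy delivered per hour = 189 W * 3600 s = 680400 J/h
Volume treated per hour = 42.0 m^3/h * 1000 = 42000 L/h
dose = 680400 / 42000 = 16.2 J/L

16.2 J/L


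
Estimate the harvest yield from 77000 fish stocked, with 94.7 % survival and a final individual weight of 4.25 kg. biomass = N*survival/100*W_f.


Survivors = 77000 * 94.7/100 = 72919 fish
Harvest biomass = survivors * W_f = 72919 * 4.25 = 309905.75 kg

309905.75 kg


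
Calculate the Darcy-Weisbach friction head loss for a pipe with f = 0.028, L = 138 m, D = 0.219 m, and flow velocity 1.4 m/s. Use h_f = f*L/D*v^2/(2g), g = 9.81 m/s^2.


v^2 = 1.4^2 = 1.96 m^2/s^2
L/D = 138/0.219 = 630.13699
h_f = f*(L/D)*v^2/(2g) = 0.028 * 630.13699 * 1.96 / 19.62 = 1.76259 m

1.76259 m


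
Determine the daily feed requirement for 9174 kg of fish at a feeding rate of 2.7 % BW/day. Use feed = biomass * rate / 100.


Feeding rate fraction = 2.7% / 100 = 0.027
Daily feed = 9174 kg * 0.027 = 247.698 kg/day

247.698 kg/day


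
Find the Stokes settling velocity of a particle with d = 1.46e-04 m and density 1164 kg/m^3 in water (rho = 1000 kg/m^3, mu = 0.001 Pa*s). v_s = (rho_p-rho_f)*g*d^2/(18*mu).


Density difference: rho_p - rho_f = 1164 - 1000 = 164 kg/m^3
d^2 = (1.46e-04)^2 = 2.1316e-08 m^2
Numerator = (rho_p - rho_f) * g * d^2 = 164 * 9.81 * 2.1316e-08 = 3.4294033e-05
Denominator = 18 * mu = 18 * 0.001 = 0.018
v_s = 3.4294033e-05 / 0.018 = 0.00190522 m/s
Check: Re = rho_f * v_s * d / mu = 1000 * 0.00190522 * 1.46e-04 / 0.001 = 0.278 < 1, so Stokes' law applies.

0.00190522 m/s


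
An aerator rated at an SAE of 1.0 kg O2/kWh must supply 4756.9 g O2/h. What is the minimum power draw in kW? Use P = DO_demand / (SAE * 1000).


SAE in g O2/kWh = 1.0 * 1000 = 1000 g/kWh
P = DO_demand / SAE_g = 4756.9 / 1000 = 4.7569 kW

4.7569 kW


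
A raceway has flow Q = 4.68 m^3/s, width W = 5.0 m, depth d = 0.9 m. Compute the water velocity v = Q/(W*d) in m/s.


Cross-sectional area = W * d = 5.0 * 0.9 = 4.5 m^2
Velocity = Q / A = 4.68 / 4.5 = 1.04 m/s

1.04 m/s


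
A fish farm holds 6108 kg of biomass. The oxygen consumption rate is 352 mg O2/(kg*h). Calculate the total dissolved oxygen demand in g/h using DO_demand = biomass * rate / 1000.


Total O2 consumption (mg/h) = 6108 kg * 352 mg/(kg*h) = 2150016 mg/h
Convert to g/h: 2150016 / 1000 = 2150.016 g/h

2150.016 g/h


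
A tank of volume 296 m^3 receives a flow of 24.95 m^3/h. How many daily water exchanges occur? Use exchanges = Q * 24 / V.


Daily flow volume = 24.95 m^3/h * 24 h = 598.8 m^3/day
Exchanges = daily flow / tank volume = 598.8 / 296 = 2.02297 exchanges/day

2.02297 exchanges/day


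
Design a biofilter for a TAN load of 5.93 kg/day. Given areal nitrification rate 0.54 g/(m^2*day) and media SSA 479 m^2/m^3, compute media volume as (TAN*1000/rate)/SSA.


A = 5.93*1000 / 0.54 = 10981.481 m^2
V = 10981.481 / 479 = 22.9258

22.9258 m^3


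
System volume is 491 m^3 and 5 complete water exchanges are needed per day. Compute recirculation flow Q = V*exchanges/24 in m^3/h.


Daily recirculation volume = 491 m^3 * 5 = 2455 m^3/day
Flow rate Q = daily volume / 24 h = 2455 / 24 = 102.292 m^3/h

102.292 m^3/h


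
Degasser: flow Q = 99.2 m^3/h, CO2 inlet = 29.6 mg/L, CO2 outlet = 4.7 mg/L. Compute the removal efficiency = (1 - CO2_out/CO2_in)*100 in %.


CO2_out / CO2_in = 4.7 / 29.6 = 0.15878378
Fraction remaining = 0.15878378
efficiency = (1 - 0.15878378) * 100 = 84.1216 %

84.1216 %


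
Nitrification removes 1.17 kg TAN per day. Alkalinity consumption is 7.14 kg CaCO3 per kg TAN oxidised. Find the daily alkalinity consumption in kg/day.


Alkalinity factor: 7.14 kg CaCO3 consumed per kg TAN nitrified
alk = 1.17 kg TAN * 7.14 = 8.3538 kg CaCO3/day

8.3538 kg CaCO3/day


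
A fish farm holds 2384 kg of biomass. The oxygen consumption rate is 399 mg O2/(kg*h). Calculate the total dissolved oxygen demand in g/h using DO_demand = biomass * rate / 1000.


Total O2 consumption (mg/h) = 2384 kg * 399 mg/(kg*h) = 951216 mg/h
Convert to g/h: 951216 / 1000 = 951.216 g/h

951.216 g/h


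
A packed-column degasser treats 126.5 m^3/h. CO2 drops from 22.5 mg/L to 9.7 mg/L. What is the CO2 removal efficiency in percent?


CO2_out / CO2_in = 9.7 / 22.5 = 0.43111111
Fraction remaining = 0.43111111
efficiency = (1 - 0.43111111) * 100 = 56.8889 %

56.8889 %


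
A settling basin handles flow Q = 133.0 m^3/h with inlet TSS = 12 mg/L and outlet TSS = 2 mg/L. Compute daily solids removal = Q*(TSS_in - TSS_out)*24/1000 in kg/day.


Concentration drop: TSS_in - TSS_out = 12 - 2 = 10 mg/L
Hourly solids removed = Q * dTSS = 133.0 m^3/h * 10 mg/L = 1330 g/h  (m^3/h * mg/L = g/h)
Daily solids removed = 1330 * 24 = 31920 g/day
Convert g to kg: 31920 / 1000 = 31.92 kg/day

31.92 kg/day


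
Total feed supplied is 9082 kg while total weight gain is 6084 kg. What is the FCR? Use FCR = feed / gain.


FCR = feed consumed / weight gained
FCR = 9082 kg / 6084 kg = 1.49277

1.49277


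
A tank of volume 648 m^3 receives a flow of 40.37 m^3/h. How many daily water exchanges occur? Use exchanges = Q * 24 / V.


Daily flow volume = 40.37 m^3/h * 24 h = 968.88 m^3/day
Exchanges = daily flow / tank volume = 968.88 / 648 = 1.49519 exchanges/day

1.49519 exchanges/day


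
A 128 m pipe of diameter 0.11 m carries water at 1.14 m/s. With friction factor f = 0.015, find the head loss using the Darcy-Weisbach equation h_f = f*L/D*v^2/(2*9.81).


v^2 = 1.14^2 = 1.2996 m^2/s^2
L/D = 128/0.11 = 1163.6364
h_f = f*(L/D)*v^2/(2g) = 0.015 * 1163.6364 * 1.2996 / 19.62 = 1.15616 m

1.15616 m


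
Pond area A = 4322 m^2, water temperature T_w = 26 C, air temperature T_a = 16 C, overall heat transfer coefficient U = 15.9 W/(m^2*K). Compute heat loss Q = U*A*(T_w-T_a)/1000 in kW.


Temperature difference dT = 26 - 16 = 10 K
Heat loss (W) = U * A * dT = 15.9 * 4322 * 10 = 687198 W
Convert to kW: 687198 / 1000 = 687.198 kW

687.198 kW


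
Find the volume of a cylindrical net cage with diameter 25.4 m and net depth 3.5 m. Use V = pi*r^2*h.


r = d/2 = 25.4/2 = 12.7 m
Base area = pi*r^2 = pi*12.7^2 = 506.70748 m^2
Volume = 506.70748 * 3.5 = 1773.48 m^3

1773.48 m^3


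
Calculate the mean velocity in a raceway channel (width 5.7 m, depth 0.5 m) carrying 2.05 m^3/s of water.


Cross-sectional area = W * d = 5.7 * 0.5 = 2.85 m^2
Velocity = Q / A = 2.05 / 2.85 = 0.719298 m/s

0.719298 m/s


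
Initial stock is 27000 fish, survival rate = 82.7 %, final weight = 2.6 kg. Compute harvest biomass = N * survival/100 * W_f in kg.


Survivors = 27000 * 82.7/100 = 22329 fish
Harvest biomass = survivors * W_f = 22329 * 2.6 = 58055.4 kg

58055.4 kg


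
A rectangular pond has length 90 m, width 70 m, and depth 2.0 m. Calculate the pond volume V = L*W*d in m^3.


Base area = L * W = 90 * 70 = 6300 m^2
Volume = area * depth = 6300 * 2.0 = 12600 m^3

12600 m^3


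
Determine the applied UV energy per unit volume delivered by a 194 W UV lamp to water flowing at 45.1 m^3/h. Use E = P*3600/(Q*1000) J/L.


Energy delivered per hour = 194 W * 3600 s = 698400 J/h
Volume treated per hour = 45.1 m^3/h * 1000 = 45100 L/h
dose = 698400 / 45100 = 15.4856 J/L

15.4856 J/L


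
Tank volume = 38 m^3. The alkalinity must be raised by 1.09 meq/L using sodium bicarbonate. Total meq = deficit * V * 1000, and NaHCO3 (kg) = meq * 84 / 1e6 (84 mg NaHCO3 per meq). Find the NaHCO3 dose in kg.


Tank volume in L = 38 m^3 * 1000 = 38000 L
Total meq required = 1.09 meq/L * 38000 L = 41420 meq
NaHCO3 mass = 41420 meq * 84 mg/meq / 1e6 = 3.47928 kg

3.47928 kg


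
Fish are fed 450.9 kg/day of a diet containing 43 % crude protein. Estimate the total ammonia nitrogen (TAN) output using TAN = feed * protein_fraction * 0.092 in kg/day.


Protein in feed = 450.9 * 43/100 = 193.887 kg/day
TAN = protein * 0.092 = 193.887 * 0.092 = 17.837604 kg/day

17.837604 kg/day


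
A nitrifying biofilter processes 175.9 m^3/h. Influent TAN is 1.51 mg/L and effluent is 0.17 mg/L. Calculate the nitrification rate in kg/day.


Concentration drop: TAN_in - TAN_out = 1.51 - 0.17 = 1.34 mg/L
Hourly TAN removed = Q * dTAN = 175.9 m^3/h * 1.34 mg/L = 235.706 g/h  (m^3/h * mg/L = g/h)
Daily TAN removed = 235.706 * 24 = 5656.944 g/day
Convert to kg/day: 5656.944 / 1000 = 5.656944 kg/day

5.656944 kg/day


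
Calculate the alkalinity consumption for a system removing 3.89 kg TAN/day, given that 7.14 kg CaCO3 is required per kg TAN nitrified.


Alkalinity factor: 7.14 kg CaCO3 consumed per kg TAN nitrified
alk = 3.89 kg TAN * 7.14 = 27.7746 kg CaCO3/day

27.7746 kg CaCO3/day


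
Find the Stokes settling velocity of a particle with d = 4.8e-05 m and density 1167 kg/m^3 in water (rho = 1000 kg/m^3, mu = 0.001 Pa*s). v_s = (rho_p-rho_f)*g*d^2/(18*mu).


Density difference: rho_p - rho_f = 1167 - 1000 = 167 kg/m^3
d^2 = (4.8e-05)^2 = 2.304e-09 m^2
Numerator = (rho_p - rho_f) * g * d^2 = 167 * 9.81 * 2.304e-09 = 3.7745741e-06
Denominator = 18 * mu = 18 * 0.001 = 0.018
v_s = 3.7745741e-06 / 0.018 = 2.09699e-04 m/s
Check: Re = rho_f * v_s * d / mu = 1000 * 2.09699e-04 * 4.8e-05 / 0.001 = 0.0101 < 1, so Stokes' law applies.

2.09699e-04 m/s


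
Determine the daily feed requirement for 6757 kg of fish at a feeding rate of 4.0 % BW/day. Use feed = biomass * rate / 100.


Feeding rate fraction = 4.0% / 100 = 0.04
Daily feed = 6757 kg * 0.04 = 270.28 kg/day

270.28 kg/day


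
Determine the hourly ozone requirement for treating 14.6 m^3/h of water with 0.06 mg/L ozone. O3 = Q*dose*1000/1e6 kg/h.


O3 demand (mg/h) = Q * dose * 1000 = 14.6 * 0.06 * 1000 = 876 mg/h
Convert mg to kg: 876 / 1e6 = 8.76e-04 kg/h

8.76e-04 kg/h


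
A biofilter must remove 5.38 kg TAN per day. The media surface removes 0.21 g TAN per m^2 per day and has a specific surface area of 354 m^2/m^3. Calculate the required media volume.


A = 5.38*1000 / 0.21 = 25619.048 m^2
V = 25619.048 / 354 = 72.3702

72.3702 m^3


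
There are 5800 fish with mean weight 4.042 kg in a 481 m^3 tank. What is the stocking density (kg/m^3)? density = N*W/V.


Total biomass = 5800 fish * 4.042 kg = 23443.6 kg
Density = total biomass / volume = 23443.6 / 481 = 48.7393 kg/m^3

48.7393 kg/m^3


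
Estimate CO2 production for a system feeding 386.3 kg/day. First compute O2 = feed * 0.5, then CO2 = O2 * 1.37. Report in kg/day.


O2 = 386.3 * 0.5 = 193.15
CO2 = 193.15 * 1.37 = 264.6155

264.6155 kg/day


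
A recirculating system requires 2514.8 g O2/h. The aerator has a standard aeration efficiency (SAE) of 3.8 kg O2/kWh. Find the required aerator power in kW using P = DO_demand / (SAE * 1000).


SAE in g O2/kWh = 3.8 * 1000 = 3800 g/kWh
P = DO_demand / SAE_g = 2514.8 / 3800 = 0.661789 kW

0.661789 kW


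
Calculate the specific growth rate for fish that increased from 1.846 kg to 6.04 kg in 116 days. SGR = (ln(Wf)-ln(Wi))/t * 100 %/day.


ln(W_f) = ln(6.04) = 1.798404
ln(W_i) = ln(1.846) = 0.61302114
ln(W_f) - ln(W_i) = 1.798404 - 0.61302114 = 1.1853829
SGR = 1.1853829 / 116 * 100 = 1.02188 %/day

1.02188 %/day


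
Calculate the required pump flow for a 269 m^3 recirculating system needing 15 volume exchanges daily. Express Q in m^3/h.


Daily recirculation volume = 269 m^3 * 15 = 4035 m^3/day
Flow rate Q = daily volume / 24 h = 4035 / 24 = 168.125 m^3/h

168.125 m^3/h


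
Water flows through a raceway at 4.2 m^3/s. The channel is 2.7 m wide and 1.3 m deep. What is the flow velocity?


Cross-sectional area = W * d = 2.7 * 1.3 = 3.51 m^2
Velocity = Q / A = 4.2 / 3.51 = 1.19658 m/s

1.19658 m/s


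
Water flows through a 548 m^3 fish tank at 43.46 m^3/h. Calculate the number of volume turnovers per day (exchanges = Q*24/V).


Daily flow volume = 43.46 m^3/h * 24 h = 1043.04 m^3/day
Exchanges = daily flow / tank volume = 1043.04 / 548 = 1.90336 exchanges/day

1.90336 exchanges/day


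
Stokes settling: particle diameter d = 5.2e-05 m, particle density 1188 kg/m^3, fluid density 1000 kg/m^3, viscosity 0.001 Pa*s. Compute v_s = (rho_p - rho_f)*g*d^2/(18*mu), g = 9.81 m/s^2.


Density difference: rho_p - rho_f = 1188 - 1000 = 188 kg/m^3
d^2 = (5.2e-05)^2 = 2.704e-09 m^2
Numerator = (rho_p - rho_f) * g * d^2 = 188 * 9.81 * 2.704e-09 = 4.9869331e-06
Denominator = 18 * mu = 18 * 0.001 = 0.018
v_s = 4.9869331e-06 / 0.018 = 2.77052e-04 m/s
Check: Re = rho_f * v_s * d / mu = 1000 * 2.77052e-04 * 5.2e-05 / 0.001 = 0.0144 < 1, so Stokes' law applies.

2.77052e-04 m/s


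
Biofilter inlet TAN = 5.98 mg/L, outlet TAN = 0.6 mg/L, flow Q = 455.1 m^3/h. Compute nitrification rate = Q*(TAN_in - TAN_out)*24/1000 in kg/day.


Concentration drop: TAN_in - TAN_out = 5.98 - 0.6 = 5.38 mg/L
Hourly TAN removed = Q * dTAN = 455.1 m^3/h * 5.38 mg/L = 2448.438 g/h  (m^3/h * mg/L = g/h)
Daily TAN removed = 2448.438 * 24 = 58762.512 g/day
Convert to kg/day: 58762.512 / 1000 = 58.762512 kg/day

58.762512 kg/day


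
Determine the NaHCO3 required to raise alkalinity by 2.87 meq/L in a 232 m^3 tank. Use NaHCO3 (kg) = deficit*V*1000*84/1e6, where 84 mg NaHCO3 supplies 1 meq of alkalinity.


Tank volume in L = 232 m^3 * 1000 = 232000 L
Total meq required = 2.87 meq/L * 232000 L = 665840 meq
NaHCO3 mass = 665840 meq * 84 mg/meq / 1e6 = 55.9306 kg

55.9306 kg


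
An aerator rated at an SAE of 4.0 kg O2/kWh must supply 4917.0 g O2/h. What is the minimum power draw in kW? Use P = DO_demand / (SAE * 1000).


SAE in g O2/kWh = 4.0 * 1000 = 4000 g/kWh
P = DO_demand / SAE_g = 4917.0 / 4000 = 1.22925 kW

1.22925 kW


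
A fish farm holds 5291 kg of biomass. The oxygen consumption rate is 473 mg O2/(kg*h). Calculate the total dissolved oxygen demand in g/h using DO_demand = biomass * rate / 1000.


Total O2 consumption (mg/h) = 5291 kg * 473 mg/(kg*h) = 2502643 mg/h
Convert to g/h: 2502643 / 1000 = 2502.643 g/h

2502.643 g/h


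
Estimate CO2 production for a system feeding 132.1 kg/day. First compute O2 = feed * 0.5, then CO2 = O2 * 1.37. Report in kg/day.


O2 = 132.1 * 0.5 = 66.05
CO2 = 66.05 * 1.37 = 90.4885

90.4885 kg/day


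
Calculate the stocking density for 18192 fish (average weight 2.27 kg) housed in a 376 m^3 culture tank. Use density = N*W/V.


Total biomass = 18192 fish * 2.27 kg = 41295.84 kg
Density = total biomass / volume = 41295.84 / 376 = 109.829 kg/m^3

109.829 kg/m^3


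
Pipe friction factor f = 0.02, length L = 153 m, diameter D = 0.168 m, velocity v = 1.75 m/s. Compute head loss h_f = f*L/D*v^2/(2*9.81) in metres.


v^2 = 1.75^2 = 3.0625 m^2/s^2
L/D = 153/0.168 = 910.71429
h_f = f*(L/D)*v^2/(2g) = 0.02 * 910.71429 * 3.0625 / 19.62 = 2.84308 m

2.84308 m


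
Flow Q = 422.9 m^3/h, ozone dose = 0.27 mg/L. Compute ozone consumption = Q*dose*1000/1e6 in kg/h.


O3 demand (mg/h) = Q * dose * 1000 = 422.9 * 0.27 * 1000 = 114183 mg/h
Convert mg to kg: 114183 / 1e6 = 0.114183 kg/h

0.114183 kg/h


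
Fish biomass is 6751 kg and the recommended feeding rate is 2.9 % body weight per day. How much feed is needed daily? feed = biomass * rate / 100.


Feeding rate fraction = 2.9% / 100 = 0.029
Daily feed = 6751 kg * 0.029 = 195.779 kg/day

195.779 kg/day


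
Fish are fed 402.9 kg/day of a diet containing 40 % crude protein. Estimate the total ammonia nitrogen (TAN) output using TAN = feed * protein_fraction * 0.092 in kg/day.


Protein in feed = 402.9 * 40/100 = 161.16 kg/day
TAN = protein * 0.092 = 161.16 * 0.092 = 14.82672 kg/day

14.82672 kg/day


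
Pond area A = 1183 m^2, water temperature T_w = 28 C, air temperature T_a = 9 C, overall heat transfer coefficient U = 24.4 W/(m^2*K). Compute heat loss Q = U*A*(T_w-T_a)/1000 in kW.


Temperature difference dT = 28 - 9 = 19 K
Heat loss (W) = U * A * dT = 24.4 * 1183 * 19 = 548438.8 W
Convert to kW: 548438.8 / 1000 = 548.4388 kW

548.4388 kW


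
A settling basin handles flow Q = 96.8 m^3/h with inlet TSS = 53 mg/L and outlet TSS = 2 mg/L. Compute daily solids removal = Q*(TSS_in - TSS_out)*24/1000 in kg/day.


Concentration drop: TSS_in - TSS_out = 53 - 2 = 51 mg/L
Hourly solids removed = Q * dTSS = 96.8 m^3/h * 51 mg/L = 4936.8 g/h  (m^3/h * mg/L = g/h)
Daily solids removed = 4936.8 * 24 = 118483.2 g/day
Convert g to kg: 118483.2 / 1000 = 118.4832 kg/day

118.4832 kg/day


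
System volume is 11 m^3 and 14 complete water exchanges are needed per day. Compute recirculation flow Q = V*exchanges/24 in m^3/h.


Daily recirculation volume = 11 m^3 * 14 = 154 m^3/day
Flow rate Q = daily volume / 24 h = 154 / 24 = 6.41667 m^3/h

6.41667 m^3/h


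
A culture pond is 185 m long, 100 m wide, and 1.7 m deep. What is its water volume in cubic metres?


Base area = L * W = 185 * 100 = 18500 m^2
Volume = area * depth = 18500 * 1.7 = 31450 m^3

31450 m^3


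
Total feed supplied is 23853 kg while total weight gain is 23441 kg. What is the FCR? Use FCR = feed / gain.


FCR = feed consumed / weight gained
FCR = 23853 kg / 23441 kg = 1.01758

1.01758


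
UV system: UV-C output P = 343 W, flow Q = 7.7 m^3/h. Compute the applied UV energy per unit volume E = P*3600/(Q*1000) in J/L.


Energy delivered per hour = 343 W * 3600 s = 1234800 J/h
Volume treated per hour = 7.7 m^3/h * 1000 = 7700 L/h
dose = 1234800 / 7700 = 160.364 J/L

160.364 J/L


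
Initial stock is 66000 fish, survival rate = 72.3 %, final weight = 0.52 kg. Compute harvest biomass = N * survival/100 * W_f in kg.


Survivors = 66000 * 72.3/100 = 47718 fish
Harvest biomass = survivors * W_f = 47718 * 0.52 = 24813.36 kg

24813.36 kg


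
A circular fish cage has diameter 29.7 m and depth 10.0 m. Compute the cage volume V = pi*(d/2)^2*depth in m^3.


r = d/2 = 29.7/2 = 14.85 m
Base area = pi*r^2 = pi*14.85^2 = 692.79187 m^2
Volume = 692.79187 * 10.0 = 6927.92 m^3

6927.92 m^3


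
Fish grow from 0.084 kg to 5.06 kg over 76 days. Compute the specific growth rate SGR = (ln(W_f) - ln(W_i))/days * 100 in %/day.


ln(W_f) = ln(5.06) = 1.6213665
ln(W_i) = ln(0.084) = -2.4769385
ln(W_f) - ln(W_i) = 1.6213665 - -2.4769385 = 4.098305
SGR = 4.098305 / 76 * 100 = 5.39251 %/day

5.39251 %/day


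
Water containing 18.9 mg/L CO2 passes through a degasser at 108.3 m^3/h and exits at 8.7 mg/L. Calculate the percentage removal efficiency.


CO2_out / CO2_in = 8.7 / 18.9 = 0.46031746
Fraction remaining = 0.46031746
efficiency = (1 - 0.46031746) * 100 = 53.9683 %

53.9683 %


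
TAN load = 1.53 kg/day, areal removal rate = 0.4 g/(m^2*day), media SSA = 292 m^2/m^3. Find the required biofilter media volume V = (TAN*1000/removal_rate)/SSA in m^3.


A = 1.53*1000 / 0.4 = 3825 m^2
V = 3825 / 292 = 13.0993

13.0993 m^3


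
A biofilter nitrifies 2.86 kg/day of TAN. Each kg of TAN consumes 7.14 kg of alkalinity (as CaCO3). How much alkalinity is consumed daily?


Alkalinity factor: 7.14 kg CaCO3 consumed per kg TAN nitrified
alk = 2.86 kg TAN * 7.14 = 20.4204 kg CaCO3/day

20.4204 kg CaCO3/day


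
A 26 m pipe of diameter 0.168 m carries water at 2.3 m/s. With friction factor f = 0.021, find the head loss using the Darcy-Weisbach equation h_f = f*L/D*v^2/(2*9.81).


v^2 = 2.3^2 = 5.29 m^2/s^2
L/D = 26/0.168 = 154.7619
h_f = f*(L/D)*v^2/(2g) = 0.021 * 154.7619 * 5.29 / 19.62 = 0.876274 m

0.876274 m


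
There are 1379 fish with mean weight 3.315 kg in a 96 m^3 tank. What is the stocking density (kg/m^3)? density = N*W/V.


Total biomass = 1379 fish * 3.315 kg = 4571.385 kg
Density = total biomass / volume = 4571.385 / 96 = 47.6186 kg/m^3

47.6186 kg/m^3


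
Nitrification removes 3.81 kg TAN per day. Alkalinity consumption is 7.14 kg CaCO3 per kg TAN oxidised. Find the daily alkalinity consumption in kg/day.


Alkalinity factor: 7.14 kg CaCO3 consumed per kg TAN nitrified
alk = 3.81 kg TAN * 7.14 = 27.2034 kg CaCO3/day

27.2034 kg CaCO3/day


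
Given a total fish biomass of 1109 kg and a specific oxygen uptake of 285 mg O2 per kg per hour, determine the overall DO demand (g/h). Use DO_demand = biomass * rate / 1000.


Total O2 consumption (mg/h) = 1109 kg * 285 mg/(kg*h) = 316065 mg/h
Convert to g/h: 316065 / 1000 = 316.065 g/h

316.065 g/h


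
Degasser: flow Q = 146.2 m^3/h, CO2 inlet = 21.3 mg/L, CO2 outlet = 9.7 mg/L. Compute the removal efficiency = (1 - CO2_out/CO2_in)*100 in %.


CO2_out / CO2_in = 9.7 / 21.3 = 0.45539906
Fraction remaining = 0.45539906
efficiency = (1 - 0.45539906) * 100 = 54.4601 %

54.4601 %


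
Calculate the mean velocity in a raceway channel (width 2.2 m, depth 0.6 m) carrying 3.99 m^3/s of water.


Cross-sectional area = W * d = 2.2 * 0.6 = 1.32 m^2
Velocity = Q / A = 3.99 / 1.32 = 3.02273 m/s

3.02273 m/s


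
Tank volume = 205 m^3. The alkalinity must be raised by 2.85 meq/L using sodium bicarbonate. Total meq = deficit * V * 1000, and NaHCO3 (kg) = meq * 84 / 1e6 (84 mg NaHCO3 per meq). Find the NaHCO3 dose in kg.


Tank volume in L = 205 m^3 * 1000 = 205000 L
Total meq required = 2.85 meq/L * 205000 L = 584250 meq
NaHCO3 mass = 584250 meq * 84 mg/meq / 1e6 = 49.077 kg

49.077 kg


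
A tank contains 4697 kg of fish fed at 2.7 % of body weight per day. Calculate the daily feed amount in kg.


Feeding rate fraction = 2.7% / 100 = 0.027
Daily feed = 4697 kg * 0.027 = 126.819 kg/day

126.819 kg/day


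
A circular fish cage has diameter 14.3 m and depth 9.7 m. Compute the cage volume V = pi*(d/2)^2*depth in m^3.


r = d/2 = 14.3/2 = 7.15 m
Base area = pi*r^2 = pi*7.15^2 = 160.60607 m^2
Volume = 160.60607 * 9.7 = 1557.88 m^3

1557.88 m^3


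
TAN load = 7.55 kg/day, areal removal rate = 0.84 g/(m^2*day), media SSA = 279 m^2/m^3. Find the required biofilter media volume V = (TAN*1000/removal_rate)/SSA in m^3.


A = 7.55*1000 / 0.84 = 8988.0952 m^2
V = 8988.0952 / 279 = 32.2154

32.2154 m^3


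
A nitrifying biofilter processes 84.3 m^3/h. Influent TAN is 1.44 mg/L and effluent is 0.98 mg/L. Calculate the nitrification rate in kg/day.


Concentration drop: TAN_in - TAN_out = 1.44 - 0.98 = 0.46 mg/L
Hourly TAN removed = Q * dTAN = 84.3 m^3/h * 0.46 mg/L = 38.778 g/h  (m^3/h * mg/L = g/h)
Daily TAN removed = 38.778 * 24 = 930.672 g/day
Convert to kg/day: 930.672 / 1000 = 0.930672 kg/day

0.930672 kg/day


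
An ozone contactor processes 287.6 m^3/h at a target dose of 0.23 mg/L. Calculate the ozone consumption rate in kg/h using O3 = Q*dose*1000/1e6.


O3 demand (mg/h) = Q * dose * 1000 = 287.6 * 0.23 * 1000 = 66148 mg/h
Convert mg to kg: 66148 / 1e6 = 0.066148 kg/h

0.066148 kg/h


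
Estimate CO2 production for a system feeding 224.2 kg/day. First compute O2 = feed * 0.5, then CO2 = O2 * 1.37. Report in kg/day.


O2 = 224.2 * 0.5 = 112.1
CO2 = 112.1 * 1.37 = 153.577

153.577 kg/day


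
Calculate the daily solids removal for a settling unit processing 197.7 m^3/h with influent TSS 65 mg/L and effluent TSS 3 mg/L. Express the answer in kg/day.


Concentration drop: TSS_in - TSS_out = 65 - 3 = 62 mg/L
Hourly solids removed = Q * dTSS = 197.7 m^3/h * 62 mg/L = 12257.4 g/h  (m^3/h * mg/L = g/h)
Daily solids removed = 12257.4 * 24 = 294177.6 g/day
Convert g to kg: 294177.6 / 1000 = 294.1776 kg/day

294.1776 kg/day


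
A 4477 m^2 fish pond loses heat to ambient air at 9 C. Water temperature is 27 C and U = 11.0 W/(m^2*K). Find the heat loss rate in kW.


Temperature difference dT = 27 - 9 = 18 K
Heat loss (W) = U * A * dT = 11.0 * 4477 * 18 = 886446 W
Convert to kW: 886446 / 1000 = 886.446 kW

886.446 kW


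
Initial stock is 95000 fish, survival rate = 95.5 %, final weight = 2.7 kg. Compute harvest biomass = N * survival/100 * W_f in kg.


Survivors = 95000 * 95.5/100 = 90725 fish
Harvest biomass = survivors * W_f = 90725 * 2.7 = 244957.5 kg

244957.5 kg


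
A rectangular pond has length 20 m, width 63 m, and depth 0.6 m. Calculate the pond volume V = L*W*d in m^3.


Base area = L * W = 20 * 63 = 1260 m^2
Volume = area * depth = 1260 * 0.6 = 756 m^3

756 m^3


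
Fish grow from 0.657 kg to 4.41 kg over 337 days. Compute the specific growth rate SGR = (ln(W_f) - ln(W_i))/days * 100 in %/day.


ln(W_f) = ln(4.41) = 1.4838747
ln(W_i) = ln(0.657) = -0.42007126
ln(W_f) - ln(W_i) = 1.4838747 - -0.42007126 = 1.903946
SGR = 1.903946 / 337 * 100 = 0.564969 %/day

0.564969 %/day


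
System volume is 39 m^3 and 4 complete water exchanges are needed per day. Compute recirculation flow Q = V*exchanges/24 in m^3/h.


Daily recirculation volume = 39 m^3 * 4 = 156 m^3/day
Flow rate Q = daily volume / 24 h = 156 / 24 = 6.5 m^3/h

6.5 m^3/h


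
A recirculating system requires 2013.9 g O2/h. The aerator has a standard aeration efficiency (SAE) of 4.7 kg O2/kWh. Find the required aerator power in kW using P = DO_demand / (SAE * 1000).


SAE in g O2/kWh = 4.7 * 1000 = 4700 g/kWh
P = DO_demand / SAE_g = 2013.9 / 4700 = 0.428489 kW

0.428489 kW


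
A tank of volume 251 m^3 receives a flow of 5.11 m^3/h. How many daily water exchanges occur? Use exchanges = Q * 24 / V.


Daily flow volume = 5.11 m^3/h * 24 h = 122.64 m^3/day
Exchanges = daily flow / tank volume = 122.64 / 251 = 0.488606 exchanges/day

0.488606 exchanges/day


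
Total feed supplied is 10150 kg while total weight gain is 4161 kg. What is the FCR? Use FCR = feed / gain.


FCR = feed consumed / weight gained
FCR = 10150 kg / 4161 kg = 2.43932

2.43932


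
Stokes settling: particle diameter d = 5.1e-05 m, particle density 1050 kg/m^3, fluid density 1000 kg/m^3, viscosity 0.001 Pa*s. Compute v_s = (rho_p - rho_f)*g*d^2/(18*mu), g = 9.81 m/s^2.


Density difference: rho_p - rho_f = 1050 - 1000 = 50 kg/m^3
d^2 = (5.1e-05)^2 = 2.601e-09 m^2
Numerator = (rho_p - rho_f) * g * d^2 = 50 * 9.81 * 2.601e-09 = 1.2757905e-06
Denominator = 18 * mu = 18 * 0.001 = 0.018
v_s = 1.2757905e-06 / 0.018 = 7.08772e-05 m/s
Check: Re = rho_f * v_s * d / mu = 1000 * 7.08772e-05 * 5.1e-05 / 0.001 = 0.00361 < 1, so Stokes' law applies.

7.08772e-05 m/s


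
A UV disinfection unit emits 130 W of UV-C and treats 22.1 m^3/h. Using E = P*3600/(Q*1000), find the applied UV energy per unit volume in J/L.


Energy delivered per hour = 130 W * 3600 s = 468000 J/h
Volume treated per hour = 22.1 m^3/h * 1000 = 22100 L/h
dose = 468000 / 22100 = 21.1765 J/L

21.1765 J/L


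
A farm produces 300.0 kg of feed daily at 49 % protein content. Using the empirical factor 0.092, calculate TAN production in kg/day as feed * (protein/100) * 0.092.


Protein in feed = 300.0 * 49/100 = 147 kg/day
TAN = protein * 0.092 = 147 * 0.092 = 13.524 kg/day

13.524 kg/day


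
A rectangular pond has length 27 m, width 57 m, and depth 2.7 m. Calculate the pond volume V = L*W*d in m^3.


Base area = L * W = 27 * 57 = 1539 m^2
Volume = area * depth = 1539 * 2.7 = 4155.3 m^3

4155.3 m^3


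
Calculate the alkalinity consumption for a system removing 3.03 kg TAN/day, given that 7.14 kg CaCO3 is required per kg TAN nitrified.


Alkalinity factor: 7.14 kg CaCO3 consumed per kg TAN nitrified
alk = 3.03 kg TAN * 7.14 = 21.6342 kg CaCO3/day

21.6342 kg CaCO3/day


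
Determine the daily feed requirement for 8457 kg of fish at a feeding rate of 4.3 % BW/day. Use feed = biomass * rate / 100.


Feeding rate fraction = 4.3% / 100 = 0.043
Daily feed = 8457 kg * 0.043 = 363.651 kg/day

363.651 kg/day


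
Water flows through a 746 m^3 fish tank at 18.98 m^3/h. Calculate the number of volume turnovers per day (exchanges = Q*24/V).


Daily flow volume = 18.98 m^3/h * 24 h = 455.52 m^3/day
Exchanges = daily flow / tank volume = 455.52 / 746 = 0.610617 exchanges/day

0.610617 exchanges/day


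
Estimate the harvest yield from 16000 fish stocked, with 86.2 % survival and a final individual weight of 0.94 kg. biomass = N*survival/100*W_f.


Survivors = 16000 * 86.2/100 = 13792 fish
Harvest biomass = survivors * W_f = 13792 * 0.94 = 12964.48 kg

12964.48 kg


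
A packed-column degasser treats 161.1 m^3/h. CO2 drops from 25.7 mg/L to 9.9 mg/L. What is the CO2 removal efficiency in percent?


CO2_out / CO2_in = 9.9 / 25.7 = 0.38521401
Fraction remaining = 0.38521401
efficiency = (1 - 0.38521401) * 100 = 61.4786 %

61.4786 %


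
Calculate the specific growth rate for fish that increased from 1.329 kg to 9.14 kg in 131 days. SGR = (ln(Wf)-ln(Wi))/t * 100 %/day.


ln(W_f) = ln(9.14) = 2.2126604
ln(W_i) = ln(1.329) = 0.28442678
ln(W_f) - ln(W_i) = 2.2126604 - 0.28442678 = 1.9282336
SGR = 1.9282336 / 131 * 100 = 1.47193 %/day

1.47193 %/day


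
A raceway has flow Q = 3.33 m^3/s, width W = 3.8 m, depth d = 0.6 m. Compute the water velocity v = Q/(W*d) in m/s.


Cross-sectional area = W * d = 3.8 * 0.6 = 2.28 m^2
Velocity = Q / A = 3.33 / 2.28 = 1.46053 m/s

1.46053 m/s


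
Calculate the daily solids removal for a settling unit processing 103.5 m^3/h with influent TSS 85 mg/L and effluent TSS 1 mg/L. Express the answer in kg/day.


Concentration drop: TSS_in - TSS_out = 85 - 1 = 84 mg/L
Hourly solids removed = Q * dTSS = 103.5 m^3/h * 84 mg/L = 8694 g/h  (m^3/h * mg/L = g/h)
Daily solids removed = 8694 * 24 = 208656 g/day
Convert g to kg: 208656 / 1000 = 208.656 kg/day

208.656 kg/day


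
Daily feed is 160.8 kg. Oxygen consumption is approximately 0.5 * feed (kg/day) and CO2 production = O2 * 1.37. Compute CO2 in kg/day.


O2 = 160.8 * 0.5 = 80.4
CO2 = 80.4 * 1.37 = 110.148

110.148 kg/day


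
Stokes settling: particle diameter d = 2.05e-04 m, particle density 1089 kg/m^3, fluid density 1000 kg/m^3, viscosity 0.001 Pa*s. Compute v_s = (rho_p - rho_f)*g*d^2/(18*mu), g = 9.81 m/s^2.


Density difference: rho_p - rho_f = 1089 - 1000 = 89 kg/m^3
d^2 = (2.05e-04)^2 = 4.2025e-08 m^2
Numerator = (rho_p - rho_f) * g * d^2 = 89 * 9.81 * 4.2025e-08 = 3.6691607e-05
Denominator = 18 * mu = 18 * 0.001 = 0.018
v_s = 3.6691607e-05 / 0.018 = 0.00203842 m/s
Check: Re = rho_f * v_s * d / mu = 1000 * 0.00203842 * 2.05e-04 / 0.001 = 0.418 < 1, so Stokes' law applies.

0.00203842 m/s


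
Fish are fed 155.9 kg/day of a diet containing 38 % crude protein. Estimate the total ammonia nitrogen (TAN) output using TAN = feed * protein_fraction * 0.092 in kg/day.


Protein in feed = 155.9 * 38/100 = 59.242 kg/day
TAN = protein * 0.092 = 59.242 * 0.092 = 5.450264 kg/day

5.450264 kg/day


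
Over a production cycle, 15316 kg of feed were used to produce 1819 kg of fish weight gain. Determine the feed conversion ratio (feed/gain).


FCR = feed consumed / weight gained
FCR = 15316 kg / 1819 kg = 8.42001

8.42001


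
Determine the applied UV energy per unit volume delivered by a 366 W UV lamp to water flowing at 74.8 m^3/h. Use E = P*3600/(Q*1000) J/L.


Energy delivered per hour = 366 W * 3600 s = 1317600 J/h
Volume treated per hour = 74.8 m^3/h * 1000 = 74800 L/h
dose = 1317600 / 74800 = 17.615 J/L

17.615 J/L


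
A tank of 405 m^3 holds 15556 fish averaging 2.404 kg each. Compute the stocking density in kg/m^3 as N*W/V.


Total biomass = 15556 fish * 2.404 kg = 37396.624 kg
Density = total biomass / volume = 37396.624 / 405 = 92.3373 kg/m^3

92.3373 kg/m^3


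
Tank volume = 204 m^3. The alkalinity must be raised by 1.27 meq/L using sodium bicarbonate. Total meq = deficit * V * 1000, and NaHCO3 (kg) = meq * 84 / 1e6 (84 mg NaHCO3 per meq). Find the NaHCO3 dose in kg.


Tank volume in L = 204 m^3 * 1000 = 204000 L
Total meq required = 1.27 meq/L * 204000 L = 259080 meq
NaHCO3 mass = 259080 meq * 84 mg/meq / 1e6 = 21.7627 kg

21.7627 kg


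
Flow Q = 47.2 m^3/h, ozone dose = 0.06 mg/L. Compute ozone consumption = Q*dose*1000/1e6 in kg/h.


O3 demand (mg/h) = Q * dose * 1000 = 47.2 * 0.06 * 1000 = 2832 mg/h
Convert mg to kg: 2832 / 1e6 = 0.002832 kg/h

0.002832 kg/h


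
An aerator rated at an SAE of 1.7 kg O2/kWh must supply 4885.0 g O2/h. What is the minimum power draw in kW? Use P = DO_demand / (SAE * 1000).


SAE in g O2/kWh = 1.7 * 1000 = 1700 g/kWh
P = DO_demand / SAE_g = 4885.0 / 1700 = 2.87353 kW

2.87353 kW
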